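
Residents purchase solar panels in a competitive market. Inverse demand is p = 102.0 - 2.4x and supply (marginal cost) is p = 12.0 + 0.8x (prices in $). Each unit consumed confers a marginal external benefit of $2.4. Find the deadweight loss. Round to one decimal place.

Market equilibrium (private): 12.0 + 0.8x = 102.0 - 2.4x → x_m = 28.1250.
Social marginal benefit = demand + MEB = 104.4 - 2.4x.
Set SMB = MC: 104.4 - 2.4x = 12.0 + 0.8x → x* = 28.8750.
Between x* and x_m the wedge SMB − MC runs linearly from 0 to MEB(x_m), so the loss is a triangle.
DWL = ½ × 0.7500 × 2.4000 = 0.9000.

DWL = $0.9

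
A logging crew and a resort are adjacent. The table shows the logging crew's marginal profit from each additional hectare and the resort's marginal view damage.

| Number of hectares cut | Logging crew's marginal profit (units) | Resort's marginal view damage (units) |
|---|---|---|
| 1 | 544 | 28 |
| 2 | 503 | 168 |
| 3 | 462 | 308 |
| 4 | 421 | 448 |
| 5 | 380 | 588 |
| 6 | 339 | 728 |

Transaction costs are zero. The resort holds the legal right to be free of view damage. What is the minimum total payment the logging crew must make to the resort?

504

Efficient level: marginal profit ≥ marginal view damage through level 3, so k* = 3.
With the resort holding the right, the logging crew must at least compensate total damage at k*: 28 + 168 + 308 = 504.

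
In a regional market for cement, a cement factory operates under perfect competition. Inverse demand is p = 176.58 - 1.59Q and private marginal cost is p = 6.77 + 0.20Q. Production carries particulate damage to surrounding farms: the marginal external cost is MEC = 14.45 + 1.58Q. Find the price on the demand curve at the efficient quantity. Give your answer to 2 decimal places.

Social marginal cost = private MC + MEC = 21.22 + 1.78Q.
Set SMC = demand: 21.22 + 1.78Q = 176.58 - 1.59Q → Q* = 46.1009.
Consumer price on the demand curve at Q*: 176.58 − 1.59×46.1009 = 103.2796.

P = 103.28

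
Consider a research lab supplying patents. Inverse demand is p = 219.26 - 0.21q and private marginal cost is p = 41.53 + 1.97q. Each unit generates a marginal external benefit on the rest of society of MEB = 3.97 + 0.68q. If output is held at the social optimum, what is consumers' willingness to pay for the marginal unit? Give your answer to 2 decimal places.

P = 193.82

Social marginal cost = private MC − MEB = 37.56 + 1.29q.
Set SMC = demand: 37.56 + 1.29q = 219.26 - 0.21q → q* = 121.1333.
Consumer price on the demand curve at q*: 219.26 − 0.21×121.1333 = 193.8220.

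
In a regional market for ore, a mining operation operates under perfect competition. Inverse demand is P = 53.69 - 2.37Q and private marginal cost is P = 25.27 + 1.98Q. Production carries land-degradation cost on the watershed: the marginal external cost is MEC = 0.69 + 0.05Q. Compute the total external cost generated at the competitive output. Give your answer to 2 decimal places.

Market equilibrium (private): 25.27 + 1.98Q = 53.69 - 2.37Q → Q_m = 6.5333.
Total external cost = ∫₀^{Q_m} (0.69 + 0.05Q) dQ = 0.69×6.5333 + ½×0.05×6.5333² = 5.5751.

5.58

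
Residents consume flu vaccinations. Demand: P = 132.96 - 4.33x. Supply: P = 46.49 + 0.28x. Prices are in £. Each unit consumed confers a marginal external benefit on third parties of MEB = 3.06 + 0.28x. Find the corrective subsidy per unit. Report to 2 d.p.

Social marginal benefit = demand + MEB = 136.02 - 4.05x.
Set SMB = MC: 136.02 - 4.05x = 46.49 + 0.28x → x* = 20.6767.
The Pigouvian subsidy equals MEB at x*: 3.06 + 0.28×20.6767 = 8.8495.

subsidy = £8.85 per unit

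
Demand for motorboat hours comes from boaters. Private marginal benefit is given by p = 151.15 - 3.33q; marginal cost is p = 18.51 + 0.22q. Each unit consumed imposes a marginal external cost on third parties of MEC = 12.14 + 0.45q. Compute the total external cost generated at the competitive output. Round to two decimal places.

767.70

Market equilibrium (private): 18.51 + 0.22q = 151.15 - 3.33q → q_m = 37.3634.
Total external cost = ∫₀^{q_m} (12.14 + 0.45q) dq = 12.14×37.3634 + ½×0.45×37.3634² = 767.6970.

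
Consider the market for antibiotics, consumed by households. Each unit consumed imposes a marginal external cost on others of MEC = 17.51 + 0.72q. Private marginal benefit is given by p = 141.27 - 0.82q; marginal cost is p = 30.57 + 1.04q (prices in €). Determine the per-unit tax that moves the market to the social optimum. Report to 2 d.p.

tax = €43.52 per unit

Social marginal benefit = demand − MEC = 123.76 - 1.54q.
Set SMB = MC: 123.76 - 1.54q = 30.57 + 1.04q → q* = 36.1202.
The Pigouvian tax equals MEC at q*: 17.51 + 0.72×36.1202 = 43.5165.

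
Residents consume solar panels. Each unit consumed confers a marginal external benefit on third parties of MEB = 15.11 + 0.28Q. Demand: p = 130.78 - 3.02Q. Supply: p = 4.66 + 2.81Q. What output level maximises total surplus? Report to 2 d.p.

Social marginal benefit = demand + MEB = 145.89 - 2.74Q.
Set SMB = MC: 145.89 - 2.74Q = 4.66 + 2.81Q → Q* = 25.4468.

Q* = 25.45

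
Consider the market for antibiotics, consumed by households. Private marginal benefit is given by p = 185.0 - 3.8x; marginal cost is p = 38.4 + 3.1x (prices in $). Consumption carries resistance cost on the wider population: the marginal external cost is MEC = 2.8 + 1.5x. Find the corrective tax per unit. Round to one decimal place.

tax = $28.5 per unit

Social marginal benefit = demand − MEC = 182.2 - 5.3x.
Set SMB = MC: 182.2 - 5.3x = 38.4 + 3.1x → x* = 17.1190.
The Pigouvian tax equals MEC at x*: 2.8 + 1.5×17.1190 = 28.4785.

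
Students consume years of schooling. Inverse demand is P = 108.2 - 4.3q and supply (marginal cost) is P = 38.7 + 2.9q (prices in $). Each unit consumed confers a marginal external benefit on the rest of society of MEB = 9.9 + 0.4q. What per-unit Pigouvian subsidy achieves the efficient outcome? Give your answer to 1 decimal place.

Social marginal benefit = demand + MEB = 118.1 - 3.9q.
Set SMB = MC: 118.1 - 3.9q = 38.7 + 2.9q → q* = 11.6765.
The Pigouvian subsidy equals MEB at q*: 9.9 + 0.4×11.6765 = 14.5706.

subsidy = $14.6 per unit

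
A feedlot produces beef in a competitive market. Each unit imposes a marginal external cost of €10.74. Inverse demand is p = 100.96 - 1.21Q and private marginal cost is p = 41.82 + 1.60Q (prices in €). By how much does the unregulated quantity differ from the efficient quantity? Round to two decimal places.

3.82 units

Market equilibrium (private): 41.82 + 1.60Q = 100.96 - 1.21Q → Q_m = 21.0463.
Social marginal cost = private MC + MEC = 52.56 + 1.60Q.
Set SMC = demand: 52.56 + 1.60Q = 100.96 - 1.21Q → Q* = 17.2242.
Gap = |21.0463 − 17.2242| = 3.8221.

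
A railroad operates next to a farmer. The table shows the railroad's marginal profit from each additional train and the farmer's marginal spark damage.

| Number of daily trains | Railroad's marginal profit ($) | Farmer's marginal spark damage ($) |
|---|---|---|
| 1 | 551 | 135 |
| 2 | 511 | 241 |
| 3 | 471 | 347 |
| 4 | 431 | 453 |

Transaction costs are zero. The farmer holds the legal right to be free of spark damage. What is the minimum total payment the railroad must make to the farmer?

Efficient level: marginal profit ≥ marginal spark damage through level 3, so k* = 3.
With the farmer holding the right, the railroad must at least compensate total damage at k*: 135 + 241 + 347 = 723.

$723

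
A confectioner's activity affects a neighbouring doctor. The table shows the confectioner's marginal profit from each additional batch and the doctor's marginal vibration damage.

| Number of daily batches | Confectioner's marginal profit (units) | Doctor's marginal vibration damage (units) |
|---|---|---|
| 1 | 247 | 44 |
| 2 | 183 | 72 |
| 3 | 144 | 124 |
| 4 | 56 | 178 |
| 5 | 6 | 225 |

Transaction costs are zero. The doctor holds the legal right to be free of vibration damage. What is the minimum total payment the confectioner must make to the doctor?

Efficient level: marginal profit ≥ marginal vibration damage through level 3, so k* = 3.
With the doctor holding the right, the confectioner must at least compensate total damage at k*: 44 + 72 + 124 = 240.

240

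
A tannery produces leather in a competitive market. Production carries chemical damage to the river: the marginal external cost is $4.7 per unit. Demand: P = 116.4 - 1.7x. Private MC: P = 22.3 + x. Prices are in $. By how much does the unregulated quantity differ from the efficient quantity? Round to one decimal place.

1.7 units

Market equilibrium (private): 22.3 + x = 116.4 - 1.7x → x_m = 34.8519.
Social marginal cost = private MC + MEC = 27.0 + x.
Set SMC = demand: 27.0 + x = 116.4 - 1.7x → x* = 33.1111.
Gap = |34.8519 − 33.1111| = 1.7408.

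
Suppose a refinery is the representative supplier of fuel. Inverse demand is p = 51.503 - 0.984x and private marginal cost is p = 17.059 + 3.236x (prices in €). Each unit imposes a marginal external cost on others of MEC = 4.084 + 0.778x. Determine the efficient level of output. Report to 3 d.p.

Social marginal cost = private MC + MEC = 21.143 + 4.014x.
Set SMC = demand: 21.143 + 4.014x = 51.503 - 0.984x → x* = 6.0744.

x* = 6.074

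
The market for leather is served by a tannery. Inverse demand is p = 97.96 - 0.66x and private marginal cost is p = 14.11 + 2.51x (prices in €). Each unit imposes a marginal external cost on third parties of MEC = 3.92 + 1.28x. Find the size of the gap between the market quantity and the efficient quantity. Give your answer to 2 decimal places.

Market equilibrium (private): 14.11 + 2.51x = 97.96 - 0.66x → x_m = 26.4511.
Social marginal cost = private MC + MEC = 18.03 + 3.79x.
Set SMC = demand: 18.03 + 3.79x = 97.96 - 0.66x → x* = 17.9618.
Gap = |26.4511 − 17.9618| = 8.4893.

8.49 units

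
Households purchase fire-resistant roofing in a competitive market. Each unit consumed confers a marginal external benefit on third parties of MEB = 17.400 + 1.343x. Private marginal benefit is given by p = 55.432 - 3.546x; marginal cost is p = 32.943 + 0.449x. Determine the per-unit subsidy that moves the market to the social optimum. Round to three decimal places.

Social marginal benefit = demand + MEB = 72.832 - 2.203x.
Set SMB = MC: 72.832 - 2.203x = 32.943 + 0.449x → x* = 15.0411.
The Pigouvian subsidy equals MEB at x*: 17.400 + 1.343×15.0411 = 37.6002.

subsidy = 37.600 per unit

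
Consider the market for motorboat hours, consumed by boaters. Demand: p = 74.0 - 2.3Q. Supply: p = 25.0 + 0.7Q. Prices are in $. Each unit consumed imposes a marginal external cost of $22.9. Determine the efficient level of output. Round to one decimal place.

Q* = 8.7

Social marginal benefit = demand − MEC = 51.1 - 2.3Q.
Set SMB = MC: 51.1 - 2.3Q = 25.0 + 0.7Q → Q* = 8.7000.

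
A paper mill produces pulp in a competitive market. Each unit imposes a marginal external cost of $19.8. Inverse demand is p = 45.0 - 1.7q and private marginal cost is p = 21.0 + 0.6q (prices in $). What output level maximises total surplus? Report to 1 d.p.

Social marginal cost = private MC + MEC = 40.8 + 0.6q.
Set SMC = demand: 40.8 + 0.6q = 45.0 - 1.7q → q* = 1.8261.

q* = 1.8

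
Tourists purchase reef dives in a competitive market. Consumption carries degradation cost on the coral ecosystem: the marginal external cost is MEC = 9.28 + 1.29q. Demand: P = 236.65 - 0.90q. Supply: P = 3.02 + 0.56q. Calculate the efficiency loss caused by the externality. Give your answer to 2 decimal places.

Market equilibrium (private): 3.02 + 0.56q = 236.65 - 0.90q → q_m = 160.0205.
Social marginal benefit = demand − MEC = 227.37 - 2.19q.
Set SMB = MC: 227.37 - 2.19q = 3.02 + 0.56q → q* = 81.5818.
Between q* and q_m the wedge MC − SMB runs linearly from 0 to MEC(q_m), so the loss is a triangle.
DWL = ½ × 78.4387 × 215.7065 = 8459.8687.

DWL = 8459.87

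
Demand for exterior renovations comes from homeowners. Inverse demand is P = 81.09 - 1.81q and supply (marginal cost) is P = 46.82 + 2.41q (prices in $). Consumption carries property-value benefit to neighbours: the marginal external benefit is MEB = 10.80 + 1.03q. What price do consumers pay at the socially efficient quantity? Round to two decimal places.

Social marginal benefit = demand + MEB = 91.89 - 0.78q.
Set SMB = MC: 91.89 - 0.78q = 46.82 + 2.41q → q* = 14.1285.
Consumer price on the demand curve at q*: 81.09 − 1.81×14.1285 = 55.5174.

P = $55.52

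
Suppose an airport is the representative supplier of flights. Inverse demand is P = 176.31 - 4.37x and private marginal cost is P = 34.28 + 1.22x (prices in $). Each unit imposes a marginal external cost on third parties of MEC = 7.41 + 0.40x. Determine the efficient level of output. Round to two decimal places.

x* = 22.47

Social marginal cost = private MC + MEC = 41.69 + 1.62x.
Set SMC = demand: 41.69 + 1.62x = 176.31 - 4.37x → x* = 22.4741.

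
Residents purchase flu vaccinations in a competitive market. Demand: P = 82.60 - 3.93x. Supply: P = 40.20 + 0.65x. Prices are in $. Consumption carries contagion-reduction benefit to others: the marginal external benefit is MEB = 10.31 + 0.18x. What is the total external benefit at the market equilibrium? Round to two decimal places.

$103.16

Market equilibrium (private): 40.20 + 0.65x = 82.60 - 3.93x → x_m = 9.2576.
Total external benefit = ∫₀^{x_m} (10.31 + 0.18x) dx = 10.31×9.2576 + ½×0.18×9.2576² = 103.1591.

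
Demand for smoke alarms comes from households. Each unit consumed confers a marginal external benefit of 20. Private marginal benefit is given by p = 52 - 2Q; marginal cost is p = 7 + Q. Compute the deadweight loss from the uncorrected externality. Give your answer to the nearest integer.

DWL = 67

Market equilibrium (private): 7 + Q = 52 - 2Q → Q_m = 15.0000.
Social marginal benefit = demand + MEB = 72 - 2Q.
Set SMB = MC: 72 - 2Q = 7 + Q → Q* = 21.6667.
Between Q* and Q_m the wedge SMB − MC runs linearly from 0 to MEB(Q_m), so the loss is a triangle.
DWL = ½ × 6.6667 × 20.0000 = 66.6670.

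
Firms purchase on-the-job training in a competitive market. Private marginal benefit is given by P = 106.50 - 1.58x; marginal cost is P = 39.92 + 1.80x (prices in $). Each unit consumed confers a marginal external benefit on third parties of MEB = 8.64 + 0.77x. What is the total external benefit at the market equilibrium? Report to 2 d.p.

Market equilibrium (private): 39.92 + 1.80x = 106.50 - 1.58x → x_m = 19.6982.
Total external benefit = ∫₀^{x_m} (8.64 + 0.77x) dx = 8.64×19.6982 + ½×0.77×19.6982² = 319.5798.

$319.58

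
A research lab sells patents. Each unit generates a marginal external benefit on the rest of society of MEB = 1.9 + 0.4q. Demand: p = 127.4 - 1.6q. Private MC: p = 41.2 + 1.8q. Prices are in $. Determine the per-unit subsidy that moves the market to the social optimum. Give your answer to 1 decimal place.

subsidy = $13.6 per unit

Social marginal cost = private MC − MEB = 39.3 + 1.4q.
Set SMC = demand: 39.3 + 1.4q = 127.4 - 1.6q → q* = 29.3667.
The Pigouvian subsidy equals MEB at q*: 1.9 + 0.4×29.3667 = 13.6467.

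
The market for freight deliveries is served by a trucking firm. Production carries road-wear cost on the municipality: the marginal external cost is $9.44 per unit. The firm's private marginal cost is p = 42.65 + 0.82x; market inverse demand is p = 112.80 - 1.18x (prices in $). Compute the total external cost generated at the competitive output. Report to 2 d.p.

$331.11

Market equilibrium (private): 42.65 + 0.82x = 112.80 - 1.18x → x_m = 35.0750.
Total external cost = MEC × x_m = 9.44 × 35.0750 = 331.1080.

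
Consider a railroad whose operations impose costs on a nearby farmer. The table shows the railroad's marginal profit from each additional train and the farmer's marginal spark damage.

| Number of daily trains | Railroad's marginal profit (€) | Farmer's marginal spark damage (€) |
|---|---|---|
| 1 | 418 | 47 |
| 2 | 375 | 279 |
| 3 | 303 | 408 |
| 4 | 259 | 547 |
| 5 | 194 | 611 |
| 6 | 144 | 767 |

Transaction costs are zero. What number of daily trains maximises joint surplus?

Bargaining reaches the level where marginal profit last exceeds marginal spark damage.
That holds through level 2 (375 ≥ 279) but not at 3 (303 < 408).

2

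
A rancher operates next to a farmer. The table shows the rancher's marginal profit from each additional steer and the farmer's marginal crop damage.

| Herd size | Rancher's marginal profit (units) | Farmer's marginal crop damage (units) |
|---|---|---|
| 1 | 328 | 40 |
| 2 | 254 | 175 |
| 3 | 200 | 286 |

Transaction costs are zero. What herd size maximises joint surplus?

2

Bargaining reaches the level where marginal profit last exceeds marginal crop damage.
That holds through level 2 (254 ≥ 175) but not at 3 (200 < 286).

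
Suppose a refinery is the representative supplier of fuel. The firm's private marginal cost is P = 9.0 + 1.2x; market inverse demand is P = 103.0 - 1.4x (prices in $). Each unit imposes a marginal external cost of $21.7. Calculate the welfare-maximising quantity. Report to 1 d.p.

Social marginal cost = private MC + MEC = 30.7 + 1.2x.
Set SMC = demand: 30.7 + 1.2x = 103.0 - 1.4x → x* = 27.8077.

x* = 27.8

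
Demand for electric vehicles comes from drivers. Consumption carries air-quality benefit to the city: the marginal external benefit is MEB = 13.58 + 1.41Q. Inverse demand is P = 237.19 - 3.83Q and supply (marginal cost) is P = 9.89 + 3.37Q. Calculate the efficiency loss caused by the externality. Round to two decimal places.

DWL = 291.43

Market equilibrium (private): 9.89 + 3.37Q = 237.19 - 3.83Q → Q_m = 31.5694.
Social marginal benefit = demand + MEB = 250.77 - 2.42Q.
Set SMB = MC: 250.77 - 2.42Q = 9.89 + 3.37Q → Q* = 41.6028.
Between Q* and Q_m the wedge SMB − MC runs linearly from 0 to MEB(Q_m), so the loss is a triangle.
DWL = ½ × 10.0334 × 58.0929 = 291.4347.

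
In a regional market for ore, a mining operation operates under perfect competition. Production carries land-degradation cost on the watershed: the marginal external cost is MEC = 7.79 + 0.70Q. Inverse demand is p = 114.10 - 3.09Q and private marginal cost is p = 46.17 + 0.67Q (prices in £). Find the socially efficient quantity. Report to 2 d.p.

Social marginal cost = private MC + MEC = 53.96 + 1.37Q.
Set SMC = demand: 53.96 + 1.37Q = 114.10 - 3.09Q → Q* = 13.4843.

Q* = 13.48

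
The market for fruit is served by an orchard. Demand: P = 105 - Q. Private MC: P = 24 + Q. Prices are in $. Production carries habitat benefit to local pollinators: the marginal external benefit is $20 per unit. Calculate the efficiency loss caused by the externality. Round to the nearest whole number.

DWL = $100

Market equilibrium (private): 24 + Q = 105 - Q → Q_m = 40.5000.
Social marginal cost = private MC − MEB = 4 + Q.
Set SMC = demand: 4 + Q = 105 - Q → Q* = 50.5000.
Between Q* and Q_m the wedge demand − SMC runs linearly from 0 to MEB(Q_m), so the loss is a triangle.
DWL = ½ × 10.0000 × 20.0000 = 100.0000.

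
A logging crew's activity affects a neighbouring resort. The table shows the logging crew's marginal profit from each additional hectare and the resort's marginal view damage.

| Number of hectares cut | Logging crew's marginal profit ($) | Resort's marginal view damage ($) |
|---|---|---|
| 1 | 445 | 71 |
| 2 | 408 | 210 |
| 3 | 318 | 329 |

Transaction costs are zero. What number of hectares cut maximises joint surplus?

Bargaining reaches the level where marginal profit last exceeds marginal view damage.
That holds through level 2 (408 ≥ 210) but not at 3 (318 < 329).

2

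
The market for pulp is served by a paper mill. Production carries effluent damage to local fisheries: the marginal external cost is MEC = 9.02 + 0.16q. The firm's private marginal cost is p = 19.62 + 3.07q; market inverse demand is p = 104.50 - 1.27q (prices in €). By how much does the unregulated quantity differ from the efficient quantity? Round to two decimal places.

Market equilibrium (private): 19.62 + 3.07q = 104.50 - 1.27q → q_m = 19.5576.
Social marginal cost = private MC + MEC = 28.64 + 3.23q.
Set SMC = demand: 28.64 + 3.23q = 104.50 - 1.27q → q* = 16.8578.
Gap = |19.5576 − 16.8578| = 2.6998.

2.70 units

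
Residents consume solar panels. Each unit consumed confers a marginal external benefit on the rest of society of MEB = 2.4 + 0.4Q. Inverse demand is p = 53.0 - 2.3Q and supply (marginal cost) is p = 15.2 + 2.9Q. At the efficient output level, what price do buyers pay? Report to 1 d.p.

Social marginal benefit = demand + MEB = 55.4 - 1.9Q.
Set SMB = MC: 55.4 - 1.9Q = 15.2 + 2.9Q → Q* = 8.3750.
Consumer price on the demand curve at Q*: 53.0 − 2.3×8.3750 = 33.7375.

P = 33.7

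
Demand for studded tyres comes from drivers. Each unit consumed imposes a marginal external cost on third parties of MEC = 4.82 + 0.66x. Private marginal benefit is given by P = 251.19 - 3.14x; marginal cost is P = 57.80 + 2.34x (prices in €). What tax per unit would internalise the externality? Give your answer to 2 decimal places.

tax = €25.09 per unit

Social marginal benefit = demand − MEC = 246.37 - 3.80x.
Set SMB = MC: 246.37 - 3.80x = 57.80 + 2.34x → x* = 30.7117.
The Pigouvian tax equals MEC at x*: 4.82 + 0.66×30.7117 = 25.0897.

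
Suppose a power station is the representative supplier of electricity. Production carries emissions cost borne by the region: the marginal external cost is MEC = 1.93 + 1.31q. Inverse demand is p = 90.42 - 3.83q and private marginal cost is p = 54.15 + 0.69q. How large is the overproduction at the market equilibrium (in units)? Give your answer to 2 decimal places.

2.13 units

Market equilibrium (private): 54.15 + 0.69q = 90.42 - 3.83q → q_m = 8.0243.
Social marginal cost = private MC + MEC = 56.08 + 2.00q.
Set SMC = demand: 56.08 + 2.00q = 90.42 - 3.83q → q* = 5.8902.
Gap = |8.0243 − 5.8902| = 2.1341.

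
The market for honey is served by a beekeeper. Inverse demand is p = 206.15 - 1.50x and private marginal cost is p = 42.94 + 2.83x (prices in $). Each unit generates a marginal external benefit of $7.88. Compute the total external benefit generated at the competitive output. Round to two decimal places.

$297.02

Market equilibrium (private): 42.94 + 2.83x = 206.15 - 1.50x → x_m = 37.6928.
Total external benefit = MEB × x_m = 7.88 × 37.6928 = 297.0193.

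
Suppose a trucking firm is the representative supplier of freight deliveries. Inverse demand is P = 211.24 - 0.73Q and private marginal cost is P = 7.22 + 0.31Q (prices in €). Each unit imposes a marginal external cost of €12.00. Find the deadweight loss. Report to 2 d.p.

Market equilibrium (private): 7.22 + 0.31Q = 211.24 - 0.73Q → Q_m = 196.1731.
Social marginal cost = private MC + MEC = 19.22 + 0.31Q.
Set SMC = demand: 19.22 + 0.31Q = 211.24 - 0.73Q → Q* = 184.6346.
Height of the DWL triangle at Q_m is SMC(Q_m) − demand(Q_m) = MEC(Q_m) = 12.0000.
DWL = ½ × 11.5385 × 12.0000 = 69.2310.

DWL = €69.23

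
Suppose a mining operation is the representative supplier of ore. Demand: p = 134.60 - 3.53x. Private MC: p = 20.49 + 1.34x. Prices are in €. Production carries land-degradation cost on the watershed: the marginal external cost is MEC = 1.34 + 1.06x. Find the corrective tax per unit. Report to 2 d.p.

tax = €21.50 per unit

Social marginal cost = private MC + MEC = 21.83 + 2.40x.
Set SMC = demand: 21.83 + 2.40x = 134.60 - 3.53x → x* = 19.0169.
The Pigouvian tax equals MEC at x*: 1.34 + 1.06×19.0169 = 21.4979.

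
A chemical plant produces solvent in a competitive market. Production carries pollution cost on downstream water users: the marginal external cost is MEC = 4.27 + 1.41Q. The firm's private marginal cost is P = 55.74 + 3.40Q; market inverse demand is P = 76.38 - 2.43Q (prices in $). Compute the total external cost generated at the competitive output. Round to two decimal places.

Market equilibrium (private): 55.74 + 3.40Q = 76.38 - 2.43Q → Q_m = 3.5403.
Total external cost = ∫₀^{Q_m} (4.27 + 1.41Q) dQ = 4.27×3.5403 + ½×1.41×3.5403² = 23.9534.

$23.95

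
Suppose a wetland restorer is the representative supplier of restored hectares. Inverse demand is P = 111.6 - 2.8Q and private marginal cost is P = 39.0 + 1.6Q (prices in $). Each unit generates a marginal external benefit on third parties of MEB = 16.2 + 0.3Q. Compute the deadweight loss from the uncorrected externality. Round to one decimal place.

Market equilibrium (private): 39.0 + 1.6Q = 111.6 - 2.8Q → Q_m = 16.5000.
Social marginal cost = private MC − MEB = 22.8 + 1.3Q.
Set SMC = demand: 22.8 + 1.3Q = 111.6 - 2.8Q → Q* = 21.6585.
The welfare-loss triangle has base |Q_m − Q*| and height MEB(Q_m) (the vertical gap between SMC and demand is zero at Q* and MEB at Q_m).
DWL = ½ × 5.1585 × 21.1500 = 54.5511.

DWL = $54.6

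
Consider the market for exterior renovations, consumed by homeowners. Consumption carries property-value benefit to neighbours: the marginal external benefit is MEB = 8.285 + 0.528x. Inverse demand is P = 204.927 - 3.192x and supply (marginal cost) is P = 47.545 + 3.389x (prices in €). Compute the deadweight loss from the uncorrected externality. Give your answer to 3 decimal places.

DWL = €36.123

Market equilibrium (private): 47.545 + 3.389x = 204.927 - 3.192x → x_m = 23.9146.
Social marginal benefit = demand + MEB = 213.212 - 2.664x.
Set SMB = MC: 213.212 - 2.664x = 47.545 + 3.389x → x* = 27.3694.
The loss is the area between SMB and MC from x* to x_m; with linear curves that's a triangle of height MEB(x_m).
DWL = ½ × 3.4548 × 20.9119 = 36.1232.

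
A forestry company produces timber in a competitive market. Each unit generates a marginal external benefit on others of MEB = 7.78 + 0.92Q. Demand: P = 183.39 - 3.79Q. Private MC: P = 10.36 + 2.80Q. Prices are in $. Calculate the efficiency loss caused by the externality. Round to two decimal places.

Market equilibrium (private): 10.36 + 2.80Q = 183.39 - 3.79Q → Q_m = 26.2564.
Social marginal cost = private MC − MEB = 2.58 + 1.88Q.
Set SMC = demand: 2.58 + 1.88Q = 183.39 - 3.79Q → Q* = 31.8889.
The loss is the area between SMC and demand from Q* to Q_m; with linear curves that's a triangle of height MEB(Q_m).
DWL = ½ × 5.6325 × 31.9359 = 89.9395.

DWL = $89.94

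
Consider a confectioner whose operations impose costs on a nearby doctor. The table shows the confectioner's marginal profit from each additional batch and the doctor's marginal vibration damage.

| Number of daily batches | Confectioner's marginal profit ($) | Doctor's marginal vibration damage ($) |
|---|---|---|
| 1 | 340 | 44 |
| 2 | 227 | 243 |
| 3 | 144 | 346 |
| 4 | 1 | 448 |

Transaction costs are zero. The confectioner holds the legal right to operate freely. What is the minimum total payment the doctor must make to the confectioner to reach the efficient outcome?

$372

Left alone the confectioner would choose level 4 (marginal profit stays positive).
Efficient level: k* = 1 (marginal profit ≥ marginal vibration damage through 1).
The doctor must at least cover the confectioner's forgone profit from cutting 4→1: 227 + 144 + 1 = 372.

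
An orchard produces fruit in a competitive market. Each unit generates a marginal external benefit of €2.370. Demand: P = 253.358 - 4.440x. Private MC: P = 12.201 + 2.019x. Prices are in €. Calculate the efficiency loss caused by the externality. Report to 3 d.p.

DWL = €0.435

Market equilibrium (private): 12.201 + 2.019x = 253.358 - 4.440x → x_m = 37.3366.
Social marginal cost = private MC − MEB = 9.831 + 2.019x.
Set SMC = demand: 9.831 + 2.019x = 253.358 - 4.440x → x* = 37.7035.
Between x* and x_m the wedge demand − SMC runs linearly from 0 to MEB(x_m), so the loss is a triangle.
DWL = ½ × 0.3669 × 2.3700 = 0.4348.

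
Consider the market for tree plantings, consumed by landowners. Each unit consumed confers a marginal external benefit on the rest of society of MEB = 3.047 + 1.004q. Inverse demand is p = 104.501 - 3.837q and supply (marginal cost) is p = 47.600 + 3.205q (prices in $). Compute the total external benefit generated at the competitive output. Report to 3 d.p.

Market equilibrium (private): 47.600 + 3.205q = 104.501 - 3.837q → q_m = 8.0802.
Total external benefit = ∫₀^{q_m} (3.047 + 1.004q) dq = 3.047×8.0802 + ½×1.004×8.0802² = 57.3958.

$57.396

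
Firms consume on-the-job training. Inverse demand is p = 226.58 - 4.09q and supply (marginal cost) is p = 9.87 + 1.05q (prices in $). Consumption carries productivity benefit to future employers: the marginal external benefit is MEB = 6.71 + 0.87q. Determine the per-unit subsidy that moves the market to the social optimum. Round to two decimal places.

Social marginal benefit = demand + MEB = 233.29 - 3.22q.
Set SMB = MC: 233.29 - 3.22q = 9.87 + 1.05q → q* = 52.3232.
The Pigouvian subsidy equals MEB at q*: 6.71 + 0.87×52.3232 = 52.2312.

subsidy = $52.23 per unit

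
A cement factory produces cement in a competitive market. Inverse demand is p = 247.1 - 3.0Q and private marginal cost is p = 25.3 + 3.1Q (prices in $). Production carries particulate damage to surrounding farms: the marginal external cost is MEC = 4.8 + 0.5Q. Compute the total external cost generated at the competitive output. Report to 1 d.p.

Market equilibrium (private): 25.3 + 3.1Q = 247.1 - 3.0Q → Q_m = 36.3607.
Total external cost = ∫₀^{Q_m} (4.8 + 0.5Q) dQ = 4.8×36.3607 + ½×0.5×36.3607² = 505.0565.

$505.1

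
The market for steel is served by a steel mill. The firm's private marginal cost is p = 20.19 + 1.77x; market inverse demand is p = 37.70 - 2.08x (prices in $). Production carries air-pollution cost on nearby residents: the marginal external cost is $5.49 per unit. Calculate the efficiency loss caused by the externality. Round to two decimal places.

DWL = $3.91

Market equilibrium (private): 20.19 + 1.77x = 37.70 - 2.08x → x_m = 4.5481.
Social marginal cost = private MC + MEC = 25.68 + 1.77x.
Set SMC = demand: 25.68 + 1.77x = 37.70 - 2.08x → x* = 3.1221.
Height of the DWL triangle at x_m is SMC(x_m) − demand(x_m) = MEC(x_m) = 5.4900.
DWL = ½ × 1.4260 × 5.4900 = 3.9144.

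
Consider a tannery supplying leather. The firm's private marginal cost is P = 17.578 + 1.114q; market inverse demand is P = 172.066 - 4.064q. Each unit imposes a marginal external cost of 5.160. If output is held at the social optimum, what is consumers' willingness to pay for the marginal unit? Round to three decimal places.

P = 54.865

Social marginal cost = private MC + MEC = 22.738 + 1.114q.
Set SMC = demand: 22.738 + 1.114q = 172.066 - 4.064q → q* = 28.8389.
Consumer price on the demand curve at q*: 172.066 − 4.064×28.8389 = 54.8647.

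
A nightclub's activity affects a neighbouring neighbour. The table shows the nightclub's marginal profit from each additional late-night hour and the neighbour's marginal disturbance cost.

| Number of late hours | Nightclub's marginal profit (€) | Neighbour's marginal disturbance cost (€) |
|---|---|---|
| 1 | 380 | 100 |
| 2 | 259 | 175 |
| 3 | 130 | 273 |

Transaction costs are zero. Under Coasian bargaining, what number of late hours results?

Bargaining reaches the level where marginal profit last exceeds marginal disturbance cost.
That holds through level 2 (259 ≥ 175) but not at 3 (130 < 273).

2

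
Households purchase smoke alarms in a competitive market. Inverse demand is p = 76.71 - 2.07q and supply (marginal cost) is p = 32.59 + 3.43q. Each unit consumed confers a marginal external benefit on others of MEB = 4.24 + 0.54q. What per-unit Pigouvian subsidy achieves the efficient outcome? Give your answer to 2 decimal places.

Social marginal benefit = demand + MEB = 80.95 - 1.53q.
Set SMB = MC: 80.95 - 1.53q = 32.59 + 3.43q → q* = 9.7500.
The Pigouvian subsidy equals MEB at q*: 4.24 + 0.54×9.7500 = 9.5050.

subsidy = 9.51 per unit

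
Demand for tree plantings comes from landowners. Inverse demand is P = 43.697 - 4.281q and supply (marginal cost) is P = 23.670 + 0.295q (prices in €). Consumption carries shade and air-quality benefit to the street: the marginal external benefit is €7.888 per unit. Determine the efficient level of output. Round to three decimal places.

q* = 6.100

Social marginal benefit = demand + MEB = 51.585 - 4.281q.
Set SMB = MC: 51.585 - 4.281q = 23.670 + 0.295q → q* = 6.1003.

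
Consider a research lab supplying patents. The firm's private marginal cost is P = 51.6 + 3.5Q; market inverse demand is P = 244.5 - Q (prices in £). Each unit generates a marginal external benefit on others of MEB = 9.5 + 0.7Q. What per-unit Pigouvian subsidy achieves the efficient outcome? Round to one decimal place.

subsidy = £46.8 per unit

Social marginal cost = private MC − MEB = 42.1 + 2.8Q.
Set SMC = demand: 42.1 + 2.8Q = 244.5 - Q → Q* = 53.2632.
The Pigouvian subsidy equals MEB at Q*: 9.5 + 0.7×53.2632 = 46.7842.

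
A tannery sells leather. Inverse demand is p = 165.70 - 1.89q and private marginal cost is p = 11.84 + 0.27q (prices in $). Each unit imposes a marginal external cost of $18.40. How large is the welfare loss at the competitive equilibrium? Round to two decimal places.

Market equilibrium (private): 11.84 + 0.27q = 165.70 - 1.89q → q_m = 71.2315.
Social marginal cost = private MC + MEC = 30.24 + 0.27q.
Set SMC = demand: 30.24 + 0.27q = 165.70 - 1.89q → q* = 62.7130.
Between q* and q_m the wedge SMC − demand runs linearly from 0 to MEC(q_m), so the loss is a triangle.
DWL = ½ × 8.5185 × 18.4000 = 78.3702.

DWL = $78.37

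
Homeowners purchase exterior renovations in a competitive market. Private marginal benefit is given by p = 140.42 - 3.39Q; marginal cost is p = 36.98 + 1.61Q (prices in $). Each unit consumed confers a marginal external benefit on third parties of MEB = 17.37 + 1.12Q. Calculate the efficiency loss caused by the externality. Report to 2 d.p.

DWL = $211.80

Market equilibrium (private): 36.98 + 1.61Q = 140.42 - 3.39Q → Q_m = 20.6880.
Social marginal benefit = demand + MEB = 157.79 - 2.27Q.
Set SMB = MC: 157.79 - 2.27Q = 36.98 + 1.61Q → Q* = 31.1366.
The loss is the area between SMB and MC from Q* to Q_m; with linear curves that's a triangle of height MEB(Q_m).
DWL = ½ × 10.4486 × 40.5406 = 211.7963.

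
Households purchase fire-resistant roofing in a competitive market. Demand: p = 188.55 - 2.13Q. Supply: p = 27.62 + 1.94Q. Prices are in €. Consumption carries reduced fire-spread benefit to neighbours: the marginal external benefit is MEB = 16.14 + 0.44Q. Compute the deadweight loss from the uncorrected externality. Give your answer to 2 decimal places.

Market equilibrium (private): 27.62 + 1.94Q = 188.55 - 2.13Q → Q_m = 39.5405.
Social marginal benefit = demand + MEB = 204.69 - 1.69Q.
Set SMB = MC: 204.69 - 1.69Q = 27.62 + 1.94Q → Q* = 48.7796.
The loss is the area between SMB and MC from Q* to Q_m; with linear curves that's a triangle of height MEB(Q_m).
DWL = ½ × 9.2391 × 33.5378 = 154.9295.

DWL = €154.93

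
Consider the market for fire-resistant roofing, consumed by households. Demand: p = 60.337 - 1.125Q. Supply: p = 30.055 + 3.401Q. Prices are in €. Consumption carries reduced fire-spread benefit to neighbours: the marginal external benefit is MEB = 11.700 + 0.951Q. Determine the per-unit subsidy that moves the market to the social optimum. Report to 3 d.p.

subsidy = €22.868 per unit

Social marginal benefit = demand + MEB = 72.037 - 0.174Q.
Set SMB = MC: 72.037 - 0.174Q = 30.055 + 3.401Q → Q* = 11.7432.
The Pigouvian subsidy equals MEB at Q*: 11.700 + 0.951×11.7432 = 22.8678.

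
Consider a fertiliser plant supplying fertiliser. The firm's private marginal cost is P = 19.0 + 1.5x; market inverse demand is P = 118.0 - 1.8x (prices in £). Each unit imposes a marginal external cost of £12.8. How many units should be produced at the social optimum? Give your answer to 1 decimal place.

Social marginal cost = private MC + MEC = 31.8 + 1.5x.
Set SMC = demand: 31.8 + 1.5x = 118.0 - 1.8x → x* = 26.1212.

x* = 26.1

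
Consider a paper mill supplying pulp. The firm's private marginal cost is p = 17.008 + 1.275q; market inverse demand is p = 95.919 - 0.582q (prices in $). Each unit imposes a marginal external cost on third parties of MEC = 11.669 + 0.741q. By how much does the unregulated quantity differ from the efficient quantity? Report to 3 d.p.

16.612 units

Market equilibrium (private): 17.008 + 1.275q = 95.919 - 0.582q → q_m = 42.4938.
Social marginal cost = private MC + MEC = 28.677 + 2.016q.
Set SMC = demand: 28.677 + 2.016q = 95.919 - 0.582q → q* = 25.8822.
Gap = |42.4938 − 25.8822| = 16.6116.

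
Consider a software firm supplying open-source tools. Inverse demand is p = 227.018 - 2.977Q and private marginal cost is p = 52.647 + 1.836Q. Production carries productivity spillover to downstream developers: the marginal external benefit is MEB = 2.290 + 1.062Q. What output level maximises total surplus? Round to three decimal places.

Q* = 47.097

Social marginal cost = private MC − MEB = 50.357 + 0.774Q.
Set SMC = demand: 50.357 + 0.774Q = 227.018 - 2.977Q → Q* = 47.0970.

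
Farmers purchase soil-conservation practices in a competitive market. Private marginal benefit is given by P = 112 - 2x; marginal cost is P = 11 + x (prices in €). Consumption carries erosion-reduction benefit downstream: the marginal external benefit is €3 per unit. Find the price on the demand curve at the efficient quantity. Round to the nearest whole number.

P = €43

Social marginal benefit = demand + MEB = 115 - 2x.
Set SMB = MC: 115 - 2x = 11 + x → x* = 34.6667.
Consumer price on the demand curve at x*: 112 − 2×34.6667 = 42.6666.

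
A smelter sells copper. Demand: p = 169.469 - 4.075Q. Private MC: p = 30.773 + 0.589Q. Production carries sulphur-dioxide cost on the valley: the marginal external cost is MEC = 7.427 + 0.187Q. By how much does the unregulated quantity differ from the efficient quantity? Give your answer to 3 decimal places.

Market equilibrium (private): 30.773 + 0.589Q = 169.469 - 4.075Q → Q_m = 29.7376.
Social marginal cost = private MC + MEC = 38.200 + 0.776Q.
Set SMC = demand: 38.200 + 0.776Q = 169.469 - 4.075Q → Q* = 27.0602.
Gap = |29.7376 − 27.0602| = 2.6774.

2.677 units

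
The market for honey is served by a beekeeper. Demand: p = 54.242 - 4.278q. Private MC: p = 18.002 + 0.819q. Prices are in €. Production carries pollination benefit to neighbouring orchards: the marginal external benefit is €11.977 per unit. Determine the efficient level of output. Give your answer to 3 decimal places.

Social marginal cost = private MC − MEB = 6.025 + 0.819q.
Set SMC = demand: 6.025 + 0.819q = 54.242 - 4.278q → q* = 9.4599.

q* = 9.460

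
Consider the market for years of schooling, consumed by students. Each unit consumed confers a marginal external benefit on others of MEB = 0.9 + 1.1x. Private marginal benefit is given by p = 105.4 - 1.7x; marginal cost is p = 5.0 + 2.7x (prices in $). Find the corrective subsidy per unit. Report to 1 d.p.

Social marginal benefit = demand + MEB = 106.3 - 0.6x.
Set SMB = MC: 106.3 - 0.6x = 5.0 + 2.7x → x* = 30.6970.
The Pigouvian subsidy equals MEB at x*: 0.9 + 1.1×30.6970 = 34.6667.

subsidy = $34.7 per unit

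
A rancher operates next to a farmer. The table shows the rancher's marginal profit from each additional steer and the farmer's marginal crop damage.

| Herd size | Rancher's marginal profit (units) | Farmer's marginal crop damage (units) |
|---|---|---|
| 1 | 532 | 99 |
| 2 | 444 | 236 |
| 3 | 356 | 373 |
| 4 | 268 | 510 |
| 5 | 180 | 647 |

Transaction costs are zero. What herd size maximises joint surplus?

2

Bargaining reaches the level where marginal profit last exceeds marginal crop damage.
That holds through level 2 (444 ≥ 236) but not at 3 (356 < 373).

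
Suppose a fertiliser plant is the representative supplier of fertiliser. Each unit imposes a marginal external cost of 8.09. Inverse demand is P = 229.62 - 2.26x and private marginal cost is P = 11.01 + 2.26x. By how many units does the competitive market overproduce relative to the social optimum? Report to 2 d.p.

Market equilibrium (private): 11.01 + 2.26x = 229.62 - 2.26x → x_m = 48.3650.
Social marginal cost = private MC + MEC = 19.10 + 2.26x.
Set SMC = demand: 19.10 + 2.26x = 229.62 - 2.26x → x* = 46.5752.
Gap = |48.3650 − 46.5752| = 1.7898.

1.79 units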